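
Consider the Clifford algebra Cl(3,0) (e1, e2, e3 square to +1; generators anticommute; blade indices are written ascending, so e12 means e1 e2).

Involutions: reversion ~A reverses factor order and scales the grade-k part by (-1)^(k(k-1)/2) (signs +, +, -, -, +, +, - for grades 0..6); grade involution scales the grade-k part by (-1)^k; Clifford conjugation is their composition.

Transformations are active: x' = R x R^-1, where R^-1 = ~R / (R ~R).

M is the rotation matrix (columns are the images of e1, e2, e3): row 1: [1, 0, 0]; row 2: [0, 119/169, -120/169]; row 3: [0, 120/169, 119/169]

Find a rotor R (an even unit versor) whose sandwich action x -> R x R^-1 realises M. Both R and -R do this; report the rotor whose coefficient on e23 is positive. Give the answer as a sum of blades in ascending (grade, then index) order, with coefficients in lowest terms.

Method: write R = a + b12*e12 + b13*e13 + b23*e23 with a^2 + b12^2 + b13^2 + b23^2 = 1 (so R^-1 = ~R). Expanding the columns R e_j ~R gives tr M = 4a^2 - 1 and, from the antisymmetric part, M21 - M12 = -4a*b12, M13 - M31 = 4a*b13, M32 - M23 = -4a*b23.
Here tr M = 407/169, so a^2 = (1 + tr M)/4 = 144/169 and a = ±12/13. Taking a = 12/13: M21 - M12 = 0, M13 - M31 = 0, M32 - M23 = 240/169, giving b12 = 0, b13 = 0, b23 = -5/13, i.e. R = 12/13 - 5/13*e23.
Its e23 coefficient is negative, so report the other preimage -R.
Answer: -12/13 + 5/13*e23. Recall the cover is two-to-one: with M of trace 407/169, both preimages act alike, and the stated e23 sign chooses the sheet.


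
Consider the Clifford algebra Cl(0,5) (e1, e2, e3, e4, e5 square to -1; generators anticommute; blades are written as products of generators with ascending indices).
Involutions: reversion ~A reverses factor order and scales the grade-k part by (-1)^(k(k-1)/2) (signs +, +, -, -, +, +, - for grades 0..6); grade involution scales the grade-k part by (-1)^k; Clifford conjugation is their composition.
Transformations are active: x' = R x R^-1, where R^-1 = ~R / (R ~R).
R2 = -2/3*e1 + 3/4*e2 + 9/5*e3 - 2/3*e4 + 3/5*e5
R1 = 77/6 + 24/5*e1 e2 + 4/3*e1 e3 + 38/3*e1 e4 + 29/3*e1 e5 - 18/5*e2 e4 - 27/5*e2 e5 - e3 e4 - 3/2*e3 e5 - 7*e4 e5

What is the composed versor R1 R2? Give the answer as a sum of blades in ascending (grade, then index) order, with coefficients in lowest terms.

Distribute over the terms of R2 (each basis-blade product reordered to ascending indices, repeated generators contracted through their squares):
R1 (-2/3*e1) = -77/9*e1 - 16/5*e2 - 8/9*e3 - 76/9*e4 - 58/9*e5 + 12/5*e1 e2 e4 + 18/5*e1 e2 e5 + 2/3*e1 e3 e4 + e1 e3 e5 + 14/3*e1 e4 e5
R1 (3/4*e2) = -18/5*e1 + 77/8*e2 - 27/10*e4 - 81/20*e5 - e1 e2 e3 - 19/2*e1 e2 e4 - 29/4*e1 e2 e5 - 3/4*e2 e3 e4 - 9/8*e2 e3 e5 - 21/4*e2 e4 e5
R1 (9/5*e3) = -12/5*e1 + 231/10*e3 - 9/5*e4 - 27/10*e5 + 216/25*e1 e2 e3 - 114/5*e1 e3 e4 - 87/5*e1 e3 e5 + 162/25*e2 e3 e4 + 243/25*e2 e3 e5 - 63/5*e3 e4 e5
R1 (-2/3*e4) = 76/9*e1 - 12/5*e2 - 2/3*e3 - 77/9*e4 + 14/3*e5 - 16/5*e1 e2 e4 - 8/9*e1 e3 e4 + 58/9*e1 e4 e5 - 18/5*e2 e4 e5 - e3 e4 e5
R1 (3/5*e5) = -29/5*e1 + 81/25*e2 + 9/10*e3 + 21/5*e4 + 77/10*e5 + 72/25*e1 e2 e5 + 4/5*e1 e3 e5 + 38/5*e1 e4 e5 - 54/25*e2 e4 e5 - 3/5*e3 e4 e5
Summing the partial products and collecting blades:
Answer: -536/45*e1 + 1453/200*e2 + 202/9*e3 - 173/10*e4 - 149/180*e5 + 191/25*e1 e2 e3 - 103/10*e1 e2 e4 - 77/100*e1 e2 e5 - 1036/45*e1 e3 e4 - 78/5*e1 e3 e5 + 842/45*e1 e4 e5 + 573/100*e2 e3 e4 + 1719/200*e2 e3 e5 - 1101/100*e2 e4 e5 - 71/5*e3 e4 e5


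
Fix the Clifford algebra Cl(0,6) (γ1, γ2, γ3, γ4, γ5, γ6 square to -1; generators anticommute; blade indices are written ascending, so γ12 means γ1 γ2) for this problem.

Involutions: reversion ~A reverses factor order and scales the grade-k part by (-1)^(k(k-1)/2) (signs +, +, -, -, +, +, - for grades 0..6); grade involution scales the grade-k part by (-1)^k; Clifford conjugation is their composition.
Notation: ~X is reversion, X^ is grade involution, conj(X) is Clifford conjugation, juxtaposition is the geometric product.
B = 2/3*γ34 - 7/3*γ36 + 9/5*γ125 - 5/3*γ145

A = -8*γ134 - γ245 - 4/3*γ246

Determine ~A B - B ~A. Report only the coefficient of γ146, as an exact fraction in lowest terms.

first term: -16/3*γ1 - 5/3*γ12 - 9/5*γ14 - 40/3*γ35 - 56/3*γ146 + 28/9*γ234 + 2/3*γ235 + 8/9*γ236 - 20/9*γ1256 - 12/5*γ1456 - 72/5*γ2345 - 7/3*γ23456
second term: -16/3*γ1 + 5/3*γ12 + 9/5*γ14 + 40/3*γ35 + 56/3*γ146 - 28/9*γ234 - 2/3*γ235 - 8/9*γ236 - 20/9*γ1256 - 12/5*γ1456 - 72/5*γ2345 - 7/3*γ23456
Answer: -112/3


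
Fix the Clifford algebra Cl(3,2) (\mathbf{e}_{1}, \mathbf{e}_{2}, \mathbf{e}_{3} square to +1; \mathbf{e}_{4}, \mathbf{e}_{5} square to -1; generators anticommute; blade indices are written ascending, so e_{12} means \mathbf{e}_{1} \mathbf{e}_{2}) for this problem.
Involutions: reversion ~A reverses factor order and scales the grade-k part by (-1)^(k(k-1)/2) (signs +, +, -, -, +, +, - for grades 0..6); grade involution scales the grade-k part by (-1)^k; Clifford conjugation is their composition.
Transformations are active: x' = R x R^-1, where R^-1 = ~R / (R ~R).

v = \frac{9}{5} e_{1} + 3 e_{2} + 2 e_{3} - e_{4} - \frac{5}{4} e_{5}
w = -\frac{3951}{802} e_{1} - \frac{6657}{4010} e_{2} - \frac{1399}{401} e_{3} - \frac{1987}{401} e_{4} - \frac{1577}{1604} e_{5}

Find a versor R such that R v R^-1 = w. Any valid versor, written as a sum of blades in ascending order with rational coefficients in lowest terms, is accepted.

Take R = v + w = -\frac{12537}{4010} e_{1} + \frac{5373}{4010} e_{2} - \frac{597}{401} e_{3} - \frac{2388}{401} e_{4} - \frac{1791}{802} e_{5}. Because q(v) = q(w) = \frac{5471}{400}, conjugation by R sends v exactly to w.
Answer: -\frac{12537}{4010} e_{1} + \frac{5373}{4010} e_{2} - \frac{597}{401} e_{3} - \frac{2388}{401} e_{4} - \frac{1791}{802} e_{5}


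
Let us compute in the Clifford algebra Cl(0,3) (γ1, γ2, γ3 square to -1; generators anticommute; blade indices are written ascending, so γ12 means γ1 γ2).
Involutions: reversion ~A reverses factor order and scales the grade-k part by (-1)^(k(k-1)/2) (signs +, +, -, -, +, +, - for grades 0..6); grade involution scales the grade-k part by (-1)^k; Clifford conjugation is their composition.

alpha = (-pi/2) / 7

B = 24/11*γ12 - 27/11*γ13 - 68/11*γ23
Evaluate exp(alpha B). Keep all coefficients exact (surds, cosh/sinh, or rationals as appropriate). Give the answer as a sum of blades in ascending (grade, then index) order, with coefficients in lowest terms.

B^2 term by term: the squares give (24/11)^2*(γ12)^2 + (-27/11)^2*(γ13)^2 + (-68/11)^2*(γ23)^2 = 576/121*(-1) + 729/121*(-1) + 4624/121*(-1) = -49 (each basis 2-blade squares to minus the product of its generators' squares); cross terms between blades sharing an index anticommute and cancel. So B^2 = -49.
B^2 = -49 — since the square is negative, the closed form is circular: l = 7, alpha*l = -pi/2, so exp(alpha B) = cos(-pi/2) + (sin(-pi/2)/7)*B = 0 + (-1/7)*B.
Answer: -24/77*γ12 + 27/77*γ13 + 68/77*γ23


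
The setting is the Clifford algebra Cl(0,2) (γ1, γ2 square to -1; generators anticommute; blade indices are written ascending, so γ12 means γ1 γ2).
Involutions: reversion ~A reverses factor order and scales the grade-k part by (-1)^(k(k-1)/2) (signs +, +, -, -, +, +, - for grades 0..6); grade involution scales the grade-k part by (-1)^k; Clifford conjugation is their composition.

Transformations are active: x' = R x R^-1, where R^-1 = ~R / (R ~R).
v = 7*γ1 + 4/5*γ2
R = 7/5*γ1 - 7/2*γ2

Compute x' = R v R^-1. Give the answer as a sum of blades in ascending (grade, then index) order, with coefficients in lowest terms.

~R = 7/5*γ1 - 7/2*γ2, and R ~R = -1421/100, so R^-1 = ~R / (-1421/100).
R v = -7 + 1281/50*γ12
Answer: -163/29*γ1 - 616/145*γ2


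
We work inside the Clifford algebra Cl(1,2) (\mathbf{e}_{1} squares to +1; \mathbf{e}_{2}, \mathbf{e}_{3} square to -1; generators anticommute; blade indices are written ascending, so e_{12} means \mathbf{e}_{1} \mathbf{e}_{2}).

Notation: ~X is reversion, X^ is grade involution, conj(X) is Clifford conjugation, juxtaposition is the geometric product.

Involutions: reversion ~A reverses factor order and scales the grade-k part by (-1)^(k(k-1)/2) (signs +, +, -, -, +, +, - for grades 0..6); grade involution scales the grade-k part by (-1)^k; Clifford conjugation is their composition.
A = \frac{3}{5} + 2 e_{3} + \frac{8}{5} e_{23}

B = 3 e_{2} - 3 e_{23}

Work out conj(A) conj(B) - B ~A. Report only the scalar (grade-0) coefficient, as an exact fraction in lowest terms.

first term: \frac{24}{5} - \frac{39}{5} e_{2} + \frac{24}{5} e_{3} - \frac{21}{5} e_{23}
second term: -\frac{24}{5} + \frac{39}{5} e_{2} + \frac{24}{5} e_{3} + \frac{21}{5} e_{23}
Answer: \frac{48}{5}


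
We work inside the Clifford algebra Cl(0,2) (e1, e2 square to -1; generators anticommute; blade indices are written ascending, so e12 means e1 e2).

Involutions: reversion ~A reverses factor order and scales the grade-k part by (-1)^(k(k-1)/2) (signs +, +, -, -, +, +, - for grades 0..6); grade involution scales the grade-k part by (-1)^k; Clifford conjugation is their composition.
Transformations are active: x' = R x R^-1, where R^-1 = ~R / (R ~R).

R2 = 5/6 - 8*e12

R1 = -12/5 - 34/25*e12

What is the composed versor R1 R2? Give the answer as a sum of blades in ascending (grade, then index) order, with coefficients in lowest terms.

Distribute over the terms of R1 (each basis-blade product reordered to ascending indices, repeated generators contracted through their squares):
(-12/5) R2 = -2 + 96/5*e12
(-34/25*e12) R2 = -272/25 - 17/15*e12
Summing the partial products and collecting blades:
Answer: -322/25 + 271/15*e12


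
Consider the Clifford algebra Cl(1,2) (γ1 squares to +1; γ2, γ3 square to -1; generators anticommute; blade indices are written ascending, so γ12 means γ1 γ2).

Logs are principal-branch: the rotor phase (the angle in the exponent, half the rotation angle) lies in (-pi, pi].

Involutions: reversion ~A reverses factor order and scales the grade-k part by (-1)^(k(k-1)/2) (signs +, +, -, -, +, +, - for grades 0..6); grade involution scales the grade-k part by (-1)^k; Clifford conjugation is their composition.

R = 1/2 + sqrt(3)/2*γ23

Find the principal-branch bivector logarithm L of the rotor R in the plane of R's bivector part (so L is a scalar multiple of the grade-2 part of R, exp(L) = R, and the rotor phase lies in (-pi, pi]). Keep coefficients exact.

The scalar part of R is 1/2, so the principal-branch rotor phase is pinned; divide the bivector part by its sine to get the unit plane — L is the phase times that plane.
Concretely: cos(phase) = 1/2 gives phase = ±pi/3, and since phase/sin(phase) is even the sign is immaterial: L = (phase/sin(phase)) * <R>_2 = (2*sqrt(3)*pi/9) * <R>_2.
Answer: pi/3*γ23


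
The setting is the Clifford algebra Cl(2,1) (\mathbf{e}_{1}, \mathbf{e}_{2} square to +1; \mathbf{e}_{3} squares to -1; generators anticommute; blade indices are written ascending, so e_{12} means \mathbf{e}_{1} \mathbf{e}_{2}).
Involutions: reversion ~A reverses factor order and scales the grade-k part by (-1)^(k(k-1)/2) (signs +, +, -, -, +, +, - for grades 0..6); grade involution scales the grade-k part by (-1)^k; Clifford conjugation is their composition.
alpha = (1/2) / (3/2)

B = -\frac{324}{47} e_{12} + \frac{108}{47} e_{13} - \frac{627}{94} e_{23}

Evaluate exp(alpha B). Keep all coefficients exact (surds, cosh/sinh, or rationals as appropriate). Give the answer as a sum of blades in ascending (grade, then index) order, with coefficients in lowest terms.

B^2 term by term: the squares give (-\frac{324}{47})^2*(e_{12})^2 + (\frac{108}{47})^2*(e_{13})^2 + (-\frac{627}{94})^2*(e_{23})^2 = \frac{104976}{2209}*(-1) + \frac{11664}{2209}*(+1) + \frac{393129}{8836}*(+1) = \frac{9}{4} (each basis 2-blade squares to minus the product of its generators' squares); cross terms between blades sharing an index anticommute and cancel. So B^2 = \frac{9}{4}.
B^2 = \frac{9}{4} — hyperbolic case — the even/odd split gives cosh and sinh: l = \frac{3}{2}, alpha*l = \frac{1}{2}, so exp(alpha B) = cosh(\frac{1}{2}) + (sinh(\frac{1}{2})/(\frac{3}{2}))*B = \cosh{\left(\frac{1}{2} \right)} + (\frac{2 \sinh{\left(\frac{1}{2} \right)}}{3})*B.
Answer: \cosh{\left(\frac{1}{2} \right)} - \frac{216 \sinh{\left(\frac{1}{2} \right)}}{47} e_{12} + \frac{72 \sinh{\left(\frac{1}{2} \right)}}{47} e_{13} - \frac{209 \sinh{\left(\frac{1}{2} \right)}}{47} e_{23}


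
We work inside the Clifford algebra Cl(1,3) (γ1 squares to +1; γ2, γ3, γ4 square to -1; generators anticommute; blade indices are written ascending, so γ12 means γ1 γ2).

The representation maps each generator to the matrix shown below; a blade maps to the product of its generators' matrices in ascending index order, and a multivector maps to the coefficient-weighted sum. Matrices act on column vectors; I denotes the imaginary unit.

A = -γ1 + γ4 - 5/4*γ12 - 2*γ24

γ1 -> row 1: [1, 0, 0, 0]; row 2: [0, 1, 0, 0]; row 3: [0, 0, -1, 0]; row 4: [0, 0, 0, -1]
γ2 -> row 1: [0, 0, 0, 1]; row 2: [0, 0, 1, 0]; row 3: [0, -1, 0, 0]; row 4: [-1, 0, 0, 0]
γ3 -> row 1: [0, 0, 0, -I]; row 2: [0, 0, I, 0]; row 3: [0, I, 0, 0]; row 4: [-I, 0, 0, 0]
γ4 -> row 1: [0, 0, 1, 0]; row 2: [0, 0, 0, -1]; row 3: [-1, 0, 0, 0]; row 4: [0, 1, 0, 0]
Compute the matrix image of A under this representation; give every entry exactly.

Bivector images (products of the table entries): rho(γ12) = rho(γ1)rho(γ2) = row 1: [0, 0, 0, 1]; row 2: [0, 0, 1, 0]; row 3: [0, 1, 0, 0]; row 4: [1, 0, 0, 0]; rho(γ24) = rho(γ2)rho(γ4) = row 1: [0, 1, 0, 0]; row 2: [-1, 0, 0, 0]; row 3: [0, 0, 0, 1]; row 4: [0, 0, -1, 0].
M = (-1)*rho(γ1) + (1)*rho(γ4) + (-5/4)*rho(γ12) + (-2)*rho(γ24), summed entrywise:
Answer: row 1: [-1, -2, 1, -5/4]; row 2: [2, -1, -5/4, -1]; row 3: [-1, -5/4, 1, -2]; row 4: [-5/4, 1, 2, 1]


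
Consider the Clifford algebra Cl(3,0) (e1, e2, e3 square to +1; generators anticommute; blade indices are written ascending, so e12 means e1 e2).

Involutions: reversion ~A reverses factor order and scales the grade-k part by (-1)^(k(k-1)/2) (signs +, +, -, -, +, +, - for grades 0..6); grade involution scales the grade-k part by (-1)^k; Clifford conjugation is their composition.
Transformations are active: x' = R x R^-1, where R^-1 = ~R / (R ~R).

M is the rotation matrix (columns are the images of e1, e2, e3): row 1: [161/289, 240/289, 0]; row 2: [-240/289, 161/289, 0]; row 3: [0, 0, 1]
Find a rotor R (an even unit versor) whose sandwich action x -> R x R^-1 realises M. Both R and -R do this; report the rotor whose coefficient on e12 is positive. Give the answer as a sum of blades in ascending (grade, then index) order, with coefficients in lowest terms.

Method: write R = a + b12*e12 + b13*e13 + b23*e23 with a^2 + b12^2 + b13^2 + b23^2 = 1 (so R^-1 = ~R). Expanding the columns R e_j ~R gives tr M = 4a^2 - 1 and, from the antisymmetric part, M21 - M12 = -4a*b12, M13 - M31 = 4a*b13, M32 - M23 = -4a*b23.
Here tr M = 611/289, so a^2 = (1 + tr M)/4 = 225/289 and a = ±15/17. Taking a = 15/17: M21 - M12 = -480/289, M13 - M31 = 0, M32 - M23 = 0, giving b12 = 8/17, b13 = 0, b23 = 0, i.e. R = 15/17 + 8/17*e12.
Its e12 coefficient is already positive.
Answer: 15/17 + 8/17*e12. Recall the cover is two-to-one: with M of trace 611/289, both preimages act alike, and the stated e12 sign chooses the sheet.


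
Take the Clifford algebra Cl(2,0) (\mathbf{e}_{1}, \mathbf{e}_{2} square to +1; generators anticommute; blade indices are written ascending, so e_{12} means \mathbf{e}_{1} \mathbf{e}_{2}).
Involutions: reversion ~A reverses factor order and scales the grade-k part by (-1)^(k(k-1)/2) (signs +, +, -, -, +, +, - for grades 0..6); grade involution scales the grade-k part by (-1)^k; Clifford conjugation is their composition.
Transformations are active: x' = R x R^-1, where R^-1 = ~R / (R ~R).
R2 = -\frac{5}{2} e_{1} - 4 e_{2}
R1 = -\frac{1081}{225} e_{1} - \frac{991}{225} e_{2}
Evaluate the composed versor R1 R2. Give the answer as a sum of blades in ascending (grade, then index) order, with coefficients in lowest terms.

Distribute over the terms of R1 (each basis-blade product reordered to ascending indices, repeated generators contracted through their squares):
(-\frac{1081}{225} e_{1}) R2 = \frac{1081}{90} + \frac{4324}{225} e_{12}
(-\frac{991}{225} e_{2}) R2 = \frac{3964}{225} - \frac{991}{90} e_{12}
Summing the partial products and collecting blades:
Answer: \frac{13333}{450} + \frac{1231}{150} e_{12}


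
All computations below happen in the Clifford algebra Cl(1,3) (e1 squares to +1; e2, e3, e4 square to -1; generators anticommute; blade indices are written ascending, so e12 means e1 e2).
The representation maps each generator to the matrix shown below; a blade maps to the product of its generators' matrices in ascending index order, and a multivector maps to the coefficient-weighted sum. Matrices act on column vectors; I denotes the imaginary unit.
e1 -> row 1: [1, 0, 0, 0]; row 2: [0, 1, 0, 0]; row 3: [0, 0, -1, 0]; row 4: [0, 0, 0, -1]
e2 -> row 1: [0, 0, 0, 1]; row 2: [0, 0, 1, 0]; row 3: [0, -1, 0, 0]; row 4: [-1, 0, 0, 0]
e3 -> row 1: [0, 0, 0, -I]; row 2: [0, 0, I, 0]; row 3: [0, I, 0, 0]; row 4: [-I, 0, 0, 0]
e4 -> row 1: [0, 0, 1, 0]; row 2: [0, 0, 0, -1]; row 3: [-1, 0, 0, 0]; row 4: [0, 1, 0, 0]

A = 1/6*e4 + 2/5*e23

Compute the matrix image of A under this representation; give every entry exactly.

Bivector images (products of the table entries): rho(e23) = rho(e2)rho(e3) = row 1: [-I, 0, 0, 0]; row 2: [0, I, 0, 0]; row 3: [0, 0, -I, 0]; row 4: [0, 0, 0, I].
M = (1/6)*rho(e4) + (2/5)*rho(e23), summed entrywise:
Answer: row 1: [-2*I/5, 0, 1/6, 0]; row 2: [0, 2*I/5, 0, -1/6]; row 3: [-1/6, 0, -2*I/5, 0]; row 4: [0, 1/6, 0, 2*I/5]


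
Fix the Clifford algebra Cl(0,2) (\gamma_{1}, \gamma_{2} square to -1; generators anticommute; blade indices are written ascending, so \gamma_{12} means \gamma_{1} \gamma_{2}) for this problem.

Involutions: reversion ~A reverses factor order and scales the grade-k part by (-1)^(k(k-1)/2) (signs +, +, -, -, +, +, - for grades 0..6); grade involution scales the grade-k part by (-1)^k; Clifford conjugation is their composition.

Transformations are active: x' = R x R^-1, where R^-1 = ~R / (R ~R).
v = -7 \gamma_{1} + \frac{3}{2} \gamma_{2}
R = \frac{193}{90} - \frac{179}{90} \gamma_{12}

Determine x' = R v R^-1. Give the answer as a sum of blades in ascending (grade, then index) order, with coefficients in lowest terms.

~R = \frac{193}{90} + \frac{179}{90} \gamma_{12}, and R ~R = \frac{6929}{810}, so R^-1 = ~R / (\frac{6929}{810}).
R v = -\frac{433}{36} \gamma_{1} + \frac{617}{36} \gamma_{2}
Answer: \frac{13437}{13858} \gamma_{1} + \frac{49147}{6929} \gamma_{2}


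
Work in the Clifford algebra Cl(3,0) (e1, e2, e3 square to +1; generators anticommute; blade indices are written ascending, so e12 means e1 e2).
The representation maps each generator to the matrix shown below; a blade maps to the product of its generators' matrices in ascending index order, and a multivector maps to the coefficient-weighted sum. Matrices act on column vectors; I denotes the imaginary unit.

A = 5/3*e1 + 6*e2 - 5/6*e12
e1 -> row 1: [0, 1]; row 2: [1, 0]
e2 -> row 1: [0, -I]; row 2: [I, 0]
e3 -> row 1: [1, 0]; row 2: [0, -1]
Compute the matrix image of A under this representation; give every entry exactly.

Bivector images (products of the table entries): rho(e12) = rho(e1)rho(e2) = row 1: [I, 0]; row 2: [0, -I].
M = (5/3)*rho(e1) + (6)*rho(e2) + (-5/6)*rho(e12), summed entrywise:
Answer: row 1: [-5*I/6, 5/3 - 6*I]; row 2: [5/3 + 6*I, 5*I/6]


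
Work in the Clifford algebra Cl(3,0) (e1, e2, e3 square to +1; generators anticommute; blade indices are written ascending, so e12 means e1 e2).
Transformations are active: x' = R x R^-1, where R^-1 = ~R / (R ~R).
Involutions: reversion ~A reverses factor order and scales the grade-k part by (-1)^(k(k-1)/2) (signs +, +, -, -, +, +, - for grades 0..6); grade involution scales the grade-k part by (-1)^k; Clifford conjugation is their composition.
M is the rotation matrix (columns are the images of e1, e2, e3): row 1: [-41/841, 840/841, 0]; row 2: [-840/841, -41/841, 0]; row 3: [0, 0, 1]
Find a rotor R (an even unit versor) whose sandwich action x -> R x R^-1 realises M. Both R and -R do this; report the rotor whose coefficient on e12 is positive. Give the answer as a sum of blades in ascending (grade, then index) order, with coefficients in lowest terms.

Method: write R = a + b12*e12 + b13*e13 + b23*e23 with a^2 + b12^2 + b13^2 + b23^2 = 1 (so R^-1 = ~R). Expanding the columns R e_j ~R gives tr M = 4a^2 - 1 and, from the antisymmetric part, M21 - M12 = -4a*b12, M13 - M31 = 4a*b13, M32 - M23 = -4a*b23.
Here tr M = 759/841, so a^2 = (1 + tr M)/4 = 400/841 and a = ±20/29. Taking a = 20/29: M21 - M12 = -1680/841, M13 - M31 = 0, M32 - M23 = 0, giving b12 = 21/29, b13 = 0, b23 = 0, i.e. R = 20/29 + 21/29*e12.
Its e12 coefficient is already positive.
Answer: 20/29 + 21/29*e12. Note: both R and -R realise this M (trace 759/841); the covering map identifies them, and the e12-coefficient sign is the tie-breaker.


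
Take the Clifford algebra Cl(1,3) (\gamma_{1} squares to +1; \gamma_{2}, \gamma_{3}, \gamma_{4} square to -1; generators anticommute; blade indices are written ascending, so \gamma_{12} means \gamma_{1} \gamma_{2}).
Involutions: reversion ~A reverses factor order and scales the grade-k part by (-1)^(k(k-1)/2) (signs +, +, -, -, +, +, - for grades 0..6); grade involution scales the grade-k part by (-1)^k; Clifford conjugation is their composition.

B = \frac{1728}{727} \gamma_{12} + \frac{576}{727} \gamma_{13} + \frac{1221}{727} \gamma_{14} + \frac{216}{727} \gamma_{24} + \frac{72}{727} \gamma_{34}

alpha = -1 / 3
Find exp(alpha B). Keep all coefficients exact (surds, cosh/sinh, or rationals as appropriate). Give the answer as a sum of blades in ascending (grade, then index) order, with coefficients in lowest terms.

B^2 term by term: the squares give (\frac{1728}{727})^2*(\gamma_{12})^2 + (\frac{576}{727})^2*(\gamma_{13})^2 + (\frac{1221}{727})^2*(\gamma_{14})^2 + (\frac{216}{727})^2*(\gamma_{24})^2 + (\frac{72}{727})^2*(\gamma_{34})^2 = \frac{2985984}{528529}*(+1) + \frac{331776}{528529}*(+1) + \frac{1490841}{528529}*(+1) + \frac{46656}{528529}*(-1) + \frac{5184}{528529}*(-1) = 9 (each basis 2-blade squares to minus the product of its generators' squares); cross terms between blades sharing an index anticommute and cancel; the commuting (index-disjoint) pairs give grade-4 terms 2*c*c'*(blade product), which cancel blade by blade — \gamma_{1234}: \frac{248832}{528529} - \frac{248832}{528529} = 0 — confirming B is simple. So B^2 = 9.
B^2 = 9 — B^2 > 0, so the exponential closes hyperbolically: l = 3, alpha*l = -1, so exp(alpha B) = cosh(-1) + (sinh(-1)/3)*B = \cosh{\left(1 \right)} + (- \frac{\sinh{\left(1 \right)}}{3})*B.
Answer: \cosh{\left(1 \right)} - \frac{576 \sinh{\left(1 \right)}}{727} \gamma_{12} - \frac{192 \sinh{\left(1 \right)}}{727} \gamma_{13} - \frac{407 \sinh{\left(1 \right)}}{727} \gamma_{14} - \frac{72 \sinh{\left(1 \right)}}{727} \gamma_{24} - \frac{24 \sinh{\left(1 \right)}}{727} \gamma_{34}


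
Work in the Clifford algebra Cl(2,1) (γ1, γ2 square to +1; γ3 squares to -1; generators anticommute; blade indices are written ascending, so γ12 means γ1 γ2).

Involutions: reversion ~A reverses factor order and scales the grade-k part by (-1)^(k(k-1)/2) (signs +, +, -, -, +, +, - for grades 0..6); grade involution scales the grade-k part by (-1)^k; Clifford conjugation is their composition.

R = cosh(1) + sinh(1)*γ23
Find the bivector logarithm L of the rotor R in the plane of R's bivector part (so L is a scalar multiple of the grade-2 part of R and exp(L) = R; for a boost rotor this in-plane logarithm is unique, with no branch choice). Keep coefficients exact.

The scalar part of R is cosh(1), giving the rapidity magnitude (cosh is even); the bivector part supplies orientation, its quotient by sinh of the rapidity is the plane, and L = rapidity * plane — unique in that plane, since flipping both signs leaves L unchanged.
Concretely: cosh(rapidity) = cosh(1) gives rapidity = ±1, and since rapidity/sinh(rapidity) is even the sign is immaterial: L = (rapidity/sinh(rapidity)) * <R>_2 = (1/sinh(1)) * <R>_2.
Answer: γ23


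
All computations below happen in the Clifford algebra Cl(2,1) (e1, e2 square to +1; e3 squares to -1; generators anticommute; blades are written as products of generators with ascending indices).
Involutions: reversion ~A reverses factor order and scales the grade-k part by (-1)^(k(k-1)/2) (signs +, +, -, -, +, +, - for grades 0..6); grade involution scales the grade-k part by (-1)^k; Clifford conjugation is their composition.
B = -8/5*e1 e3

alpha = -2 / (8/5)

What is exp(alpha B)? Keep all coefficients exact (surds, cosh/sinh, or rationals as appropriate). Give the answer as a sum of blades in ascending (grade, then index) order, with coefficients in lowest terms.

B^2 = (-8/5)^2*(e1 e3)^2 = 64/25*(+1) = 64/25 (a basis 2-blade squares to minus the product of its generators' squares).
B^2 = 64/25 — hyperbolic case — the even/odd split gives cosh and sinh: l = 8/5, alpha*l = -2, so exp(alpha B) = cosh(-2) + (sinh(-2)/(8/5))*B = cosh(2) + (-5*sinh(2)/8)*B.
Answer: cosh(2) + sinh(2)*e1 e3


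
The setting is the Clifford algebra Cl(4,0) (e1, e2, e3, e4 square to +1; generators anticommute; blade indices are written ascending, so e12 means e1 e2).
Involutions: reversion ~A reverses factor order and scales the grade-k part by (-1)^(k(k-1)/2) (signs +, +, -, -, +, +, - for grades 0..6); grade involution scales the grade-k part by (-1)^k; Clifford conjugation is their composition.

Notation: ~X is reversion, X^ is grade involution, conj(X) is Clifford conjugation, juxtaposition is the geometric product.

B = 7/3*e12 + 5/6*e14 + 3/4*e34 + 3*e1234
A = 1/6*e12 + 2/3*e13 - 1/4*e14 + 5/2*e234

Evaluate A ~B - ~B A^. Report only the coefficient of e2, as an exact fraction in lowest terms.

first term: 13/72 + 15/2*e1 + 15/8*e2 - 3/16*e13 - 1/2*e14 - 29/36*e23 + 49/18*e24 + 1/18*e34 + 25/12*e123 + 35/6*e134 - 1/8*e1234
second term: 13/72 + 15/2*e1 - 15/8*e2 + 3/16*e13 + 1/2*e14 + 83/36*e23 + 23/18*e24 - 19/18*e34 + 25/12*e123 + 35/6*e134 - 1/8*e1234
Answer: 15/4


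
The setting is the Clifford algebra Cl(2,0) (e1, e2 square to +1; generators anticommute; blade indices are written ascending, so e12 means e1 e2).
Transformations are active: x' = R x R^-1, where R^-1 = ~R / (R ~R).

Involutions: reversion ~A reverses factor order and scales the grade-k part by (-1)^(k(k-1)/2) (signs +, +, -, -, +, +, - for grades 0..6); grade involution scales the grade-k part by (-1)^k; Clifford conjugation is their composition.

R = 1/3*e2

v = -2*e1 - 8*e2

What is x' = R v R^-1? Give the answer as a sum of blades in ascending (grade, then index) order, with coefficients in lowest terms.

~R = 1/3*e2, and R ~R = 1/9, so R^-1 = ~R / (1/9).
R v = -8/3 + 2/3*e12
Answer: 2*e1 - 8*e2


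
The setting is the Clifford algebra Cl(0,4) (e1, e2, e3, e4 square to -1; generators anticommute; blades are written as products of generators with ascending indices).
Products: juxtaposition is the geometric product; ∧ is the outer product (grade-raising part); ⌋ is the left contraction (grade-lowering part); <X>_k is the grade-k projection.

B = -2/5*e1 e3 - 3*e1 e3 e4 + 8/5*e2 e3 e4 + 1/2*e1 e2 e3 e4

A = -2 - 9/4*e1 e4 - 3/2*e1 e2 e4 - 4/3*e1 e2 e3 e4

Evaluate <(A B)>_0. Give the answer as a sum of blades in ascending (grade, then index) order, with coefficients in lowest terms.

step 1: -2/3 - 32/15*e1 - 4*e2 + 15/2*e3 - 8/5*e1 e3 - 27/8*e2 e3 + 8/15*e2 e4 - 9/10*e3 e4 + 18/5*e1 e2 e3 + 6*e1 e3 e4 - 13/5*e2 e3 e4 - e1 e2 e3 e4
step 2: -2/3
Answer: -2/3


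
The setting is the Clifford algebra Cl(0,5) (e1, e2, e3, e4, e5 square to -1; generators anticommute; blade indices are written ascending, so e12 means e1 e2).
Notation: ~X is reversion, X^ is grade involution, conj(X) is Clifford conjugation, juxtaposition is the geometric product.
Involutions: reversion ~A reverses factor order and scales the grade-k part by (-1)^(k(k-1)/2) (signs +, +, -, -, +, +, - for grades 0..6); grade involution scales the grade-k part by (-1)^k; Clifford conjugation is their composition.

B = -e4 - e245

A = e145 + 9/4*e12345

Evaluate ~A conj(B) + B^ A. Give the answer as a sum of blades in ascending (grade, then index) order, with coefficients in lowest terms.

first term: -e12 + 9/4*e13 - e15 + 9/4*e1235
second term: e12 - 9/4*e13 + e15 + 9/4*e1235
Answer: 9/2*e1235


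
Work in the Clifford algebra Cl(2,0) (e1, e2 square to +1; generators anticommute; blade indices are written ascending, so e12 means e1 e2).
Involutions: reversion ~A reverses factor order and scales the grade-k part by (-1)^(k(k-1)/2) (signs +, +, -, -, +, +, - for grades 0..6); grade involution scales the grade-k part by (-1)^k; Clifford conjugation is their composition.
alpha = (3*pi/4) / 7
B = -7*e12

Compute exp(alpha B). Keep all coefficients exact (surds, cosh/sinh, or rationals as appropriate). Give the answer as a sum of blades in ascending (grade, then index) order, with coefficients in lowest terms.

B^2 = (-7)^2*(e12)^2 = 49*(-1) = -49 (a basis 2-blade squares to minus the product of its generators' squares).
B^2 = -49 — the series telescopes trigonometrically here: l = 7, alpha*l = 3*pi/4, so exp(alpha B) = cos(3*pi/4) + (sin(3*pi/4)/7)*B = -sqrt(2)/2 + (sqrt(2)/14)*B.
Answer: -sqrt(2)/2 - sqrt(2)/2*e12


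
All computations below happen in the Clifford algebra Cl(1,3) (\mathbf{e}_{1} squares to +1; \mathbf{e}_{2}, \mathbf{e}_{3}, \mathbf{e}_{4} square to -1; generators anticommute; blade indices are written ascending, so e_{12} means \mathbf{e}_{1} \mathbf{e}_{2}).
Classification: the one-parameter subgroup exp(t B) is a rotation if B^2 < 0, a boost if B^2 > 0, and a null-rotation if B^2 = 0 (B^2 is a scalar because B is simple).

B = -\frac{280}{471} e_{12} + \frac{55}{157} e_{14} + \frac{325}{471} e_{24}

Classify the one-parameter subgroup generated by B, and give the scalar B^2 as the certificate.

B^2 term by term: the squares give (-\frac{280}{471})^2*(e_{12})^2 + (\frac{55}{157})^2*(e_{14})^2 + (\frac{325}{471})^2*(e_{24})^2 = \frac{78400}{221841}*(+1) + \frac{3025}{24649}*(+1) + \frac{105625}{221841}*(-1) = 0 (each basis 2-blade squares to minus the product of its generators' squares); cross terms between blades sharing an index anticommute and cancel. So B^2 = 0.
Answer: null-rotation, certificate B^2 = 0. Why this suffices: the scalar 0 survives any versor conjugation, so its sign alone determines the class however B is presented.


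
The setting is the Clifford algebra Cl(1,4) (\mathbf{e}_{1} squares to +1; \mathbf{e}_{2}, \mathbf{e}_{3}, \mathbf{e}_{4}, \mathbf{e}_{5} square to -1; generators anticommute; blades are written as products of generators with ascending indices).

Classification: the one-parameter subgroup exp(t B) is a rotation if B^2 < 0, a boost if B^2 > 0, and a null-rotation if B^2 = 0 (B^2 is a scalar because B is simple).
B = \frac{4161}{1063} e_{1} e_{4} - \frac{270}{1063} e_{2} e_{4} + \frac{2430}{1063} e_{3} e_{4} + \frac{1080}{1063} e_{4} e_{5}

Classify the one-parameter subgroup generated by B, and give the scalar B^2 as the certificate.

B^2 term by term: the squares give (\frac{4161}{1063})^2*(e_{1} e_{4})^2 + (-\frac{270}{1063})^2*(e_{2} e_{4})^2 + (\frac{2430}{1063})^2*(e_{3} e_{4})^2 + (\frac{1080}{1063})^2*(e_{4} e_{5})^2 = \frac{17313921}{1129969}*(+1) + \frac{72900}{1129969}*(-1) + \frac{5904900}{1129969}*(-1) + \frac{1166400}{1129969}*(-1) = 9 (each basis 2-blade squares to minus the product of its generators' squares); cross terms between blades sharing an index anticommute and cancel. So B^2 = 9.
Answer: boost, certificate B^2 = 9. Key observation: B^2 = 9 is a conjugation invariant, so its sign decides the class regardless of the surface form of B.


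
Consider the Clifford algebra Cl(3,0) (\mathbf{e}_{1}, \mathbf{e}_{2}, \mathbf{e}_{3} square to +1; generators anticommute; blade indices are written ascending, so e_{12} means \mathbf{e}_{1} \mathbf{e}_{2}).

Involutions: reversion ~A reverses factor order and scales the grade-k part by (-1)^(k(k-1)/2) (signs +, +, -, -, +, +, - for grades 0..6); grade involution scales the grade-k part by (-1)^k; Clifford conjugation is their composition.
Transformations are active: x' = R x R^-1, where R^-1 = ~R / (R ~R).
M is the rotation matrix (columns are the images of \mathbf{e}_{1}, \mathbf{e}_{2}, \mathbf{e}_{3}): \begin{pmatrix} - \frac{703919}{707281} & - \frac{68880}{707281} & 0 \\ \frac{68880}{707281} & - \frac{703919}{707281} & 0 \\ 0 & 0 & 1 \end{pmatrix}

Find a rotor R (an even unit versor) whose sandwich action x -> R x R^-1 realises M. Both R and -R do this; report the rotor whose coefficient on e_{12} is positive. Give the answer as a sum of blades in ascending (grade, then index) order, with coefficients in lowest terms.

Method: write R = a + b12*e_{12} + b13*e_{13} + b23*e_{23} with a^2 + b12^2 + b13^2 + b23^2 = 1 (so R^-1 = ~R). Expanding the columns R e_j ~R gives tr M = 4a^2 - 1 and, from the antisymmetric part, M21 - M12 = -4a*b12, M13 - M31 = 4a*b13, M32 - M23 = -4a*b23.
Here tr M = -\frac{700557}{707281}, so a^2 = (1 + tr M)/4 = \frac{1681}{707281} and a = ±\frac{41}{841}. Taking a = \frac{41}{841}: M21 - M12 = \frac{137760}{707281}, M13 - M31 = 0, M32 - M23 = 0, giving b12 = -\frac{840}{841}, b13 = 0, b23 = 0, i.e. R = \frac{41}{841} - \frac{840}{841} e_{12}.
Its e_{12} coefficient is negative, so report the other preimage -R.
Answer: -\frac{41}{841} + \frac{840}{841} e_{12}. Sheet selection: the two-to-one cover makes ±R indistinguishable at the matrix level (trace -\frac{700557}{707281}), so uniqueness comes from the required sign on e_{12}.


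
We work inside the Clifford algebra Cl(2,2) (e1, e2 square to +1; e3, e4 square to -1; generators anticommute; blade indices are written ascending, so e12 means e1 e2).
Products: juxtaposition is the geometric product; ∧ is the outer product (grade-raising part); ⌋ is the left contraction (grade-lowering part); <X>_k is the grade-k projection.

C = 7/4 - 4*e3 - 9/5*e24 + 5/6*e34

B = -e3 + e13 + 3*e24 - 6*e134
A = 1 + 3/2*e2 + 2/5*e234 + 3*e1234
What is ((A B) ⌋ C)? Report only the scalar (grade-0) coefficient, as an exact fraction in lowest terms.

step 1: -18*e2 - 11/5*e3 + 9/2*e4 - 12/5*e12 - 8*e13 - 3/2*e23 - 2/5*e24 - 3/2*e123 - 17/5*e124 - 6*e134 + 9*e1234
step 2: -202/25 - 81/10*e2 + 15/4*e3 + 1027/30*e4
Answer: -202/25


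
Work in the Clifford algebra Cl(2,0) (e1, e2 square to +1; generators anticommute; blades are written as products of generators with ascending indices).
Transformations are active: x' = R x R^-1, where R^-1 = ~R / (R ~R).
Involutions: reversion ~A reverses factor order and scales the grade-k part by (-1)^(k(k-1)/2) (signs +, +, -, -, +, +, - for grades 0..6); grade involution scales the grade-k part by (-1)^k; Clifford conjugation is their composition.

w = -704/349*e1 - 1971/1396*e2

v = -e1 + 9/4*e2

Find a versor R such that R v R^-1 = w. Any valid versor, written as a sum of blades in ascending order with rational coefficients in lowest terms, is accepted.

Reasoning: v^2 = w^2 = 97/16 since conjugation preserves the quadratic form; R = v + w = -1053/349*e1 + 585/698*e2 is then valid when invertible, keeping its own part and reversing (v - w)/2.
Answer: -1053/349*e1 + 585/698*e2


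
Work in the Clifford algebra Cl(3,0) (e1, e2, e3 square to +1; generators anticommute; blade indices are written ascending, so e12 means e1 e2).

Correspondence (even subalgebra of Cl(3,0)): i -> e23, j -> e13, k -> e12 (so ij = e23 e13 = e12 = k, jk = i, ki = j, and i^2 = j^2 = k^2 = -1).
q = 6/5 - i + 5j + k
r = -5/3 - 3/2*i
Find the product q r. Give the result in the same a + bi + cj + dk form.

In blades: q = 6/5 + e12 + 5*e13 - e23, r = -5/3 - 3/2*e23.
Distribute q over r term by term (generator squares from the signature, products reordered to ascending indices): (6/5)*r = -2 - 9/5*e23; (e12)*r = -5/3*e12 - 3/2*e13; (5*e13)*r = 15/2*e12 - 25/3*e13; (-e23)*r = -3/2 + 5/3*e23.
Sum: -7/2 + 35/6*e12 - 59/6*e13 - 2/15*e23; translating back through the correspondence:
Answer: -7/2 - 2/15*i - 59/6*j + 35/6*k


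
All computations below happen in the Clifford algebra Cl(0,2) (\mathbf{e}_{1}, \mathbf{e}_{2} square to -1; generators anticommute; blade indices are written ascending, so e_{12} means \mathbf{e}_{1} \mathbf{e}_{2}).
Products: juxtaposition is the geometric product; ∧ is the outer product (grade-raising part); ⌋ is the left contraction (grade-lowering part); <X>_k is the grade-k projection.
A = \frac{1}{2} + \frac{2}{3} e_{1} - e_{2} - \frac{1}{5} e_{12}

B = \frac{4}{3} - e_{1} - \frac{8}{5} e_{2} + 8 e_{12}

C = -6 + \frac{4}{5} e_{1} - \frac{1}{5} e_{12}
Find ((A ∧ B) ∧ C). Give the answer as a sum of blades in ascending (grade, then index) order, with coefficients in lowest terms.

step 1: \frac{2}{3} + \frac{7}{18} e_{1} - \frac{32}{15} e_{2} + \frac{5}{3} e_{12}
step 2: -4 - \frac{9}{5} e_{1} + \frac{64}{5} e_{2} - \frac{632}{75} e_{12}
Answer: -4 - \frac{9}{5} e_{1} + \frac{64}{5} e_{2} - \frac{632}{75} e_{12}


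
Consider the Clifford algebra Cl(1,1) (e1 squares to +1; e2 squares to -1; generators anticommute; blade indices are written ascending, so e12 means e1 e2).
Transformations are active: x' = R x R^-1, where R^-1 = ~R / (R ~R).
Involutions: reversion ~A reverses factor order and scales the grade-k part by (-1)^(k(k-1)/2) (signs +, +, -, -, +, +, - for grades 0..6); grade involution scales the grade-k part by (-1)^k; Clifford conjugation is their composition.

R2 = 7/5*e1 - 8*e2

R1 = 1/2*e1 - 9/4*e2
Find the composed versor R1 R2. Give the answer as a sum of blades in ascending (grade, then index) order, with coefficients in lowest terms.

Distribute over the terms of R1 (each basis-blade product reordered to ascending indices, repeated generators contracted through their squares):
(1/2*e1) R2 = 7/10 - 4*e12
(-9/4*e2) R2 = -18 + 63/20*e12
Summing the partial products and collecting blades:
Answer: -173/10 - 17/20*e12


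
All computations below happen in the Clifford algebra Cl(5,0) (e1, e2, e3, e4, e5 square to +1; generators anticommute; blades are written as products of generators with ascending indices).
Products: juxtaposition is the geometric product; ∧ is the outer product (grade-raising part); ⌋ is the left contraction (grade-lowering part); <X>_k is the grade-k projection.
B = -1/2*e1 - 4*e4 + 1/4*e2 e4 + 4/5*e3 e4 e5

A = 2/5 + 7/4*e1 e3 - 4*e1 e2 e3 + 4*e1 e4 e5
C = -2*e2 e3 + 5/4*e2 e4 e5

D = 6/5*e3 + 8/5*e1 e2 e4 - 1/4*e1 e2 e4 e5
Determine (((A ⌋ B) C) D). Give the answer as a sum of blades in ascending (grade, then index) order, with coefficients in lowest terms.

step 1: -1/5*e1 - 8/5*e4 + 1/10*e2 e4 + 8/25*e3 e4 e5
step 2: -1/8*e5 + 2/5*e2 e3 + 2*e2 e5 - 1/5*e3 e4 + 2/5*e1 e2 e3 + 16/5*e2 e3 e4 + 16/25*e2 e4 e5 - 1/4*e1 e2 e4 e5
step 3: 1/16 - 4/25*e1 + 12/25*e2 + 6/25*e4 - 2/5*e5 + 12/25*e1 e2 - 128/25*e1 e3 - 1/2*e1 e4 + 128/125*e1 e5 - 96/25*e2 e4 - 16/25*e3 e4 + 3/20*e3 e5 - 8/25*e1 e2 e3 - 1/32*e1 e2 e4 - 16/25*e1 e3 e4 + 4/5*e1 e3 e5 + 16/5*e1 e4 e5 - 12/5*e2 e3 e5 + 1/10*e3 e4 e5 + 1/20*e1 e2 e3 e5 + 1/5*e1 e2 e4 e5 + 1/10*e1 e3 e4 e5 + 96/125*e2 e3 e4 e5 - 3/10*e1 e2 e3 e4 e5
Answer: 1/16 - 4/25*e1 + 12/25*e2 + 6/25*e4 - 2/5*e5 + 12/25*e1 e2 - 128/25*e1 e3 - 1/2*e1 e4 + 128/125*e1 e5 - 96/25*e2 e4 - 16/25*e3 e4 + 3/20*e3 e5 - 8/25*e1 e2 e3 - 1/32*e1 e2 e4 - 16/25*e1 e3 e4 + 4/5*e1 e3 e5 + 16/5*e1 e4 e5 - 12/5*e2 e3 e5 + 1/10*e3 e4 e5 + 1/20*e1 e2 e3 e5 + 1/5*e1 e2 e4 e5 + 1/10*e1 e3 e4 e5 + 96/125*e2 e3 e4 e5 - 3/10*e1 e2 e3 e4 e5


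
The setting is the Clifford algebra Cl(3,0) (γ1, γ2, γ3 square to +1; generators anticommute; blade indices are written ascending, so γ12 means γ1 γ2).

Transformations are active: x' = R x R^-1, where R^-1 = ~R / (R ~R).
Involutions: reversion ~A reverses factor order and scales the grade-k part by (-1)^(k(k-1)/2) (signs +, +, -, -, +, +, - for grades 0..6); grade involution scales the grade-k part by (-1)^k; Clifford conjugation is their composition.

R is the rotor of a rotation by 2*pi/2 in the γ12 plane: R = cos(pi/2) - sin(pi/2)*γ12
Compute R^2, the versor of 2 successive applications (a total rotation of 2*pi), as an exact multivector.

Because a rotor carries half the rotation angle, composing 2 copies of this γ12-plane rotor multiplies the phase: 2*(pi/2) = pi, hence R^2 = cos(pi) - sin(pi)*γ12.
cos(pi) = -1 and sin(pi) = 0, so R^2 = -1. The total rotation 2*pi is 1 full turn, so every vector returns to itself, yet the rotor is -1, on the OTHER sheet of the double cover (an odd number of 2*pi turns).
Answer: -1
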